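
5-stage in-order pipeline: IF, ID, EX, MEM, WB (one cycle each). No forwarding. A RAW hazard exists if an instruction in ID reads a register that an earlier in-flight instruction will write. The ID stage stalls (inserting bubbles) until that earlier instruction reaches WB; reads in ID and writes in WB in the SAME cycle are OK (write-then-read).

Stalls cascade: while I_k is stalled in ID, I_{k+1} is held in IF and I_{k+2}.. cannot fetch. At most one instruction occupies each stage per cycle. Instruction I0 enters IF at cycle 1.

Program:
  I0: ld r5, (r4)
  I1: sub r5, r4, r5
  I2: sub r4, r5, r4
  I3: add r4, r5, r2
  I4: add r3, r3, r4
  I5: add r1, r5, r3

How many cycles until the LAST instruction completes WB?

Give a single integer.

I0 ld r5 <- r4: IF@1 ID@2 stall=0 (-) EX@3 MEM@4 WB@5
I1 sub r5 <- r4,r5: IF@2 ID@3 stall=2 (RAW on I0.r5 (WB@5)) EX@6 MEM@7 WB@8
I2 sub r4 <- r5,r4: IF@3 ID@6 stall=2 (RAW on I1.r5 (WB@8)) EX@9 MEM@10 WB@11
I3 add r4 <- r5,r2: IF@6 ID@9 stall=0 (-) EX@10 MEM@11 WB@12
I4 add r3 <- r3,r4: IF@9 ID@10 stall=2 (RAW on I3.r4 (WB@12)) EX@13 MEM@14 WB@15
I5 add r1 <- r5,r3: IF@10 ID@13 stall=2 (RAW on I4.r3 (WB@15)) EX@16 MEM@17 WB@18

Answer: 18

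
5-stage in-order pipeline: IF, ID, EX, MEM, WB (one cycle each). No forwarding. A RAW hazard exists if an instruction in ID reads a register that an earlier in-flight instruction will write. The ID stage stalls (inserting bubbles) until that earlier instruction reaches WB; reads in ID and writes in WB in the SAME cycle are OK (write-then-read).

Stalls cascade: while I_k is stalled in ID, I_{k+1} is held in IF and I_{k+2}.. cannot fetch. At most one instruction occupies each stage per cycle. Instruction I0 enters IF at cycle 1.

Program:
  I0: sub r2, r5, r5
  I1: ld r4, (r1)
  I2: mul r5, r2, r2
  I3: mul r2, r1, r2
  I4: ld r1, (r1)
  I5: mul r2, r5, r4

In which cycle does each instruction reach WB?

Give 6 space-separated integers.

Answer: 5 6 8 9 10 11

Derivation:
I0 sub r2 <- r5,r5: IF@1 ID@2 stall=0 (-) EX@3 MEM@4 WB@5
I1 ld r4 <- r1: IF@2 ID@3 stall=0 (-) EX@4 MEM@5 WB@6
I2 mul r5 <- r2,r2: IF@3 ID@4 stall=1 (RAW on I0.r2 (WB@5)) EX@6 MEM@7 WB@8
I3 mul r2 <- r1,r2: IF@4 ID@6 stall=0 (-) EX@7 MEM@8 WB@9
I4 ld r1 <- r1: IF@6 ID@7 stall=0 (-) EX@8 MEM@9 WB@10
I5 mul r2 <- r5,r4: IF@7 ID@8 stall=0 (-) EX@9 MEM@10 WB@11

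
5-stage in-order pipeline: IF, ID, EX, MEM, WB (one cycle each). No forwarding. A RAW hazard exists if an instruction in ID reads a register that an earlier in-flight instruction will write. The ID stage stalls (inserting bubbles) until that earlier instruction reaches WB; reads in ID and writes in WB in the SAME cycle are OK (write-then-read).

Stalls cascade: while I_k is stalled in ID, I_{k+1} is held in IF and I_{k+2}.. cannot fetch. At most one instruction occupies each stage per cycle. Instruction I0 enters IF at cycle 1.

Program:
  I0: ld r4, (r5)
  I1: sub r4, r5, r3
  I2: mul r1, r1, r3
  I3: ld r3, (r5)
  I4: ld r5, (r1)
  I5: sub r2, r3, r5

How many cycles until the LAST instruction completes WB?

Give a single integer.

I0 ld r4 <- r5: IF@1 ID@2 stall=0 (-) EX@3 MEM@4 WB@5
I1 sub r4 <- r5,r3: IF@2 ID@3 stall=0 (-) EX@4 MEM@5 WB@6
I2 mul r1 <- r1,r3: IF@3 ID@4 stall=0 (-) EX@5 MEM@6 WB@7
I3 ld r3 <- r5: IF@4 ID@5 stall=0 (-) EX@6 MEM@7 WB@8
I4 ld r5 <- r1: IF@5 ID@6 stall=1 (RAW on I2.r1 (WB@7)) EX@8 MEM@9 WB@10
I5 sub r2 <- r3,r5: IF@6 ID@8 stall=2 (RAW on I4.r5 (WB@10)) EX@11 MEM@12 WB@13

Answer: 13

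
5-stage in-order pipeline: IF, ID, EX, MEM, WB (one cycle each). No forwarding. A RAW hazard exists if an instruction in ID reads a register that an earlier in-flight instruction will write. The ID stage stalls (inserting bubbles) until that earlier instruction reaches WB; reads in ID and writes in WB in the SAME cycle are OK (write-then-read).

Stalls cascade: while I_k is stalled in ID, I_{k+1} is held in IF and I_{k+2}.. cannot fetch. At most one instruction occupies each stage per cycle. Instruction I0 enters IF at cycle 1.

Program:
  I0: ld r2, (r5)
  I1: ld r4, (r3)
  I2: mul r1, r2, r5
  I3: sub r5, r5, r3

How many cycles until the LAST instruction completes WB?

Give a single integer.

I0 ld r2 <- r5: IF@1 ID@2 stall=0 (-) EX@3 MEM@4 WB@5
I1 ld r4 <- r3: IF@2 ID@3 stall=0 (-) EX@4 MEM@5 WB@6
I2 mul r1 <- r2,r5: IF@3 ID@4 stall=1 (RAW on I0.r2 (WB@5)) EX@6 MEM@7 WB@8
I3 sub r5 <- r5,r3: IF@4 ID@6 stall=0 (-) EX@7 MEM@8 WB@9

Answer: 9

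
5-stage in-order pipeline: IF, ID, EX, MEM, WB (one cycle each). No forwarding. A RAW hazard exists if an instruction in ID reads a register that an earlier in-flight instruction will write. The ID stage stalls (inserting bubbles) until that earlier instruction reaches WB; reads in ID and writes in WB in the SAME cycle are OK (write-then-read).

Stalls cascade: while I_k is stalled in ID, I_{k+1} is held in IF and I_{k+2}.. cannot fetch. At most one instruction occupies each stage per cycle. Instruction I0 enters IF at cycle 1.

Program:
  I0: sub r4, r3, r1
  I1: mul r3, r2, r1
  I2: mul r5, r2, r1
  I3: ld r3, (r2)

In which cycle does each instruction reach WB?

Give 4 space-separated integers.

I0 sub r4 <- r3,r1: IF@1 ID@2 stall=0 (-) EX@3 MEM@4 WB@5
I1 mul r3 <- r2,r1: IF@2 ID@3 stall=0 (-) EX@4 MEM@5 WB@6
I2 mul r5 <- r2,r1: IF@3 ID@4 stall=0 (-) EX@5 MEM@6 WB@7
I3 ld r3 <- r2: IF@4 ID@5 stall=0 (-) EX@6 MEM@7 WB@8

Answer: 5 6 7 8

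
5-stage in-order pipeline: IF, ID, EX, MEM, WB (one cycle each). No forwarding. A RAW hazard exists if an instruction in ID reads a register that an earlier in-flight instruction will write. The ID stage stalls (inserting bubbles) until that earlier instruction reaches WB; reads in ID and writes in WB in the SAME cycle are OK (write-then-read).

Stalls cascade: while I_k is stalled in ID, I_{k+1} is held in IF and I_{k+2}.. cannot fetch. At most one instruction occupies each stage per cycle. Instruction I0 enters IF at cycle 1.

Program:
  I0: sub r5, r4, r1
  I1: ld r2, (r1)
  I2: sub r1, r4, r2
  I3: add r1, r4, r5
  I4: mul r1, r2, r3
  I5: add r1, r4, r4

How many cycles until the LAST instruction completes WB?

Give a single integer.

Answer: 12

Derivation:
I0 sub r5 <- r4,r1: IF@1 ID@2 stall=0 (-) EX@3 MEM@4 WB@5
I1 ld r2 <- r1: IF@2 ID@3 stall=0 (-) EX@4 MEM@5 WB@6
I2 sub r1 <- r4,r2: IF@3 ID@4 stall=2 (RAW on I1.r2 (WB@6)) EX@7 MEM@8 WB@9
I3 add r1 <- r4,r5: IF@4 ID@7 stall=0 (-) EX@8 MEM@9 WB@10
I4 mul r1 <- r2,r3: IF@7 ID@8 stall=0 (-) EX@9 MEM@10 WB@11
I5 add r1 <- r4,r4: IF@8 ID@9 stall=0 (-) EX@10 MEM@11 WB@12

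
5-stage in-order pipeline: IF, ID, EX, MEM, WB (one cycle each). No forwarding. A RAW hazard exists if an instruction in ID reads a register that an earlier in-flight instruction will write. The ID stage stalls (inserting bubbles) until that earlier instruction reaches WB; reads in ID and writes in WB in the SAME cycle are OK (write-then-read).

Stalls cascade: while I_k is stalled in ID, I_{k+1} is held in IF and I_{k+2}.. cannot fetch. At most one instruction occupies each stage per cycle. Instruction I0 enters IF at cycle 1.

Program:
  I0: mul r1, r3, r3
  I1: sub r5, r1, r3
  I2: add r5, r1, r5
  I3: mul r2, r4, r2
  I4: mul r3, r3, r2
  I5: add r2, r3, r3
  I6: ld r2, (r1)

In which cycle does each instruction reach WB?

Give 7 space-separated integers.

I0 mul r1 <- r3,r3: IF@1 ID@2 stall=0 (-) EX@3 MEM@4 WB@5
I1 sub r5 <- r1,r3: IF@2 ID@3 stall=2 (RAW on I0.r1 (WB@5)) EX@6 MEM@7 WB@8
I2 add r5 <- r1,r5: IF@3 ID@6 stall=2 (RAW on I1.r5 (WB@8)) EX@9 MEM@10 WB@11
I3 mul r2 <- r4,r2: IF@6 ID@9 stall=0 (-) EX@10 MEM@11 WB@12
I4 mul r3 <- r3,r2: IF@9 ID@10 stall=2 (RAW on I3.r2 (WB@12)) EX@13 MEM@14 WB@15
I5 add r2 <- r3,r3: IF@10 ID@13 stall=2 (RAW on I4.r3 (WB@15)) EX@16 MEM@17 WB@18
I6 ld r2 <- r1: IF@13 ID@16 stall=0 (-) EX@17 MEM@18 WB@19

Answer: 5 8 11 12 15 18 19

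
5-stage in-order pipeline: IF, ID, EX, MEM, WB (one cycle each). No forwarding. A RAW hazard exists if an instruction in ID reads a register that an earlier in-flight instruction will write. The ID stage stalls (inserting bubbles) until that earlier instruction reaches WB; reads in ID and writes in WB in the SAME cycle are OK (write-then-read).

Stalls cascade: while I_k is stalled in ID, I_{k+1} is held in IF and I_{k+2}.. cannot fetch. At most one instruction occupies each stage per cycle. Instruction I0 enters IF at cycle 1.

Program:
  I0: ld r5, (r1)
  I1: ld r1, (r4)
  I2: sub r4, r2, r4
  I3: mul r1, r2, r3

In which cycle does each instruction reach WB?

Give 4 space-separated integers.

Answer: 5 6 7 8

Derivation:
I0 ld r5 <- r1: IF@1 ID@2 stall=0 (-) EX@3 MEM@4 WB@5
I1 ld r1 <- r4: IF@2 ID@3 stall=0 (-) EX@4 MEM@5 WB@6
I2 sub r4 <- r2,r4: IF@3 ID@4 stall=0 (-) EX@5 MEM@6 WB@7
I3 mul r1 <- r2,r3: IF@4 ID@5 stall=0 (-) EX@6 MEM@7 WB@8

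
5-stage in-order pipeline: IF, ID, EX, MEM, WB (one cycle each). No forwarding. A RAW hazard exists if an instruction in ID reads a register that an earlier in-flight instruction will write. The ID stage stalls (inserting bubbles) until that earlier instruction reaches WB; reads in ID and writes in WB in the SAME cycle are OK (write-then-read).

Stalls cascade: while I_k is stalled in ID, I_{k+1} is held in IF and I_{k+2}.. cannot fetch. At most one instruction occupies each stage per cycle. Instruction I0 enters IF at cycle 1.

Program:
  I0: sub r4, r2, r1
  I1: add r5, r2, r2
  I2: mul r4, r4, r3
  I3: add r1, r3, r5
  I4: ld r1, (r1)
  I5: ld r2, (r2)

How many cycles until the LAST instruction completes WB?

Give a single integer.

I0 sub r4 <- r2,r1: IF@1 ID@2 stall=0 (-) EX@3 MEM@4 WB@5
I1 add r5 <- r2,r2: IF@2 ID@3 stall=0 (-) EX@4 MEM@5 WB@6
I2 mul r4 <- r4,r3: IF@3 ID@4 stall=1 (RAW on I0.r4 (WB@5)) EX@6 MEM@7 WB@8
I3 add r1 <- r3,r5: IF@4 ID@6 stall=0 (-) EX@7 MEM@8 WB@9
I4 ld r1 <- r1: IF@6 ID@7 stall=2 (RAW on I3.r1 (WB@9)) EX@10 MEM@11 WB@12
I5 ld r2 <- r2: IF@7 ID@10 stall=0 (-) EX@11 MEM@12 WB@13

Answer: 13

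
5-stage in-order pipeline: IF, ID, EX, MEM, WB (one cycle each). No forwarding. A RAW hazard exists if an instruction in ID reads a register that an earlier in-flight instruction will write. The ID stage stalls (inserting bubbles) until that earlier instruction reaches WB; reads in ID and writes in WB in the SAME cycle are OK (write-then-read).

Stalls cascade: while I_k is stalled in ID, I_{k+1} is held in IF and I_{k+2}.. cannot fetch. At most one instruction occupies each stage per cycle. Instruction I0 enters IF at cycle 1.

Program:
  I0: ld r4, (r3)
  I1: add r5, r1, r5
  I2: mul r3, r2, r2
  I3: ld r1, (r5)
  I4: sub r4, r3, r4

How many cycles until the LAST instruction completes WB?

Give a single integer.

Answer: 10

Derivation:
I0 ld r4 <- r3: IF@1 ID@2 stall=0 (-) EX@3 MEM@4 WB@5
I1 add r5 <- r1,r5: IF@2 ID@3 stall=0 (-) EX@4 MEM@5 WB@6
I2 mul r3 <- r2,r2: IF@3 ID@4 stall=0 (-) EX@5 MEM@6 WB@7
I3 ld r1 <- r5: IF@4 ID@5 stall=1 (RAW on I1.r5 (WB@6)) EX@7 MEM@8 WB@9
I4 sub r4 <- r3,r4: IF@5 ID@7 stall=0 (-) EX@8 MEM@9 WB@10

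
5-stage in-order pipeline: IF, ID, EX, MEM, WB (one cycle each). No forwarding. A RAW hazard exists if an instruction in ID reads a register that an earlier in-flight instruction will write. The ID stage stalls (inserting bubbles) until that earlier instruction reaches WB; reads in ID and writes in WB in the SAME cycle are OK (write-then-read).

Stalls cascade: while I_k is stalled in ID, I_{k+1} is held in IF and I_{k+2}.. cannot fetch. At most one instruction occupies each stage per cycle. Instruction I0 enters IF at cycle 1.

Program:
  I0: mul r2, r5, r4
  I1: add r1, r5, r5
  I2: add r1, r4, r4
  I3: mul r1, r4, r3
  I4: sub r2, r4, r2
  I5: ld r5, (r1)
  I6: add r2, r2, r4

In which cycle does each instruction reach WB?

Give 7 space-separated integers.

Answer: 5 6 7 8 9 11 12

Derivation:
I0 mul r2 <- r5,r4: IF@1 ID@2 stall=0 (-) EX@3 MEM@4 WB@5
I1 add r1 <- r5,r5: IF@2 ID@3 stall=0 (-) EX@4 MEM@5 WB@6
I2 add r1 <- r4,r4: IF@3 ID@4 stall=0 (-) EX@5 MEM@6 WB@7
I3 mul r1 <- r4,r3: IF@4 ID@5 stall=0 (-) EX@6 MEM@7 WB@8
I4 sub r2 <- r4,r2: IF@5 ID@6 stall=0 (-) EX@7 MEM@8 WB@9
I5 ld r5 <- r1: IF@6 ID@7 stall=1 (RAW on I3.r1 (WB@8)) EX@9 MEM@10 WB@11
I6 add r2 <- r2,r4: IF@7 ID@9 stall=0 (-) EX@10 MEM@11 WB@12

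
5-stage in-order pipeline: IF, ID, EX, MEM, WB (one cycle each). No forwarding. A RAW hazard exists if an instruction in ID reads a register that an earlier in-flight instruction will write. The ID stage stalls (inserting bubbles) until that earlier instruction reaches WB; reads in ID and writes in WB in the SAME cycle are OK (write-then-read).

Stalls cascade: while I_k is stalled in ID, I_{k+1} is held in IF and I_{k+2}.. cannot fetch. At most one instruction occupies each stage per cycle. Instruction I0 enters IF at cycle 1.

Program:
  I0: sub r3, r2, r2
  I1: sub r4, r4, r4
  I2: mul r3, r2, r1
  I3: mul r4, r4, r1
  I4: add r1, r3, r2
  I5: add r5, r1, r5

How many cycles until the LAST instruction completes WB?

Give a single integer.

Answer: 13

Derivation:
I0 sub r3 <- r2,r2: IF@1 ID@2 stall=0 (-) EX@3 MEM@4 WB@5
I1 sub r4 <- r4,r4: IF@2 ID@3 stall=0 (-) EX@4 MEM@5 WB@6
I2 mul r3 <- r2,r1: IF@3 ID@4 stall=0 (-) EX@5 MEM@6 WB@7
I3 mul r4 <- r4,r1: IF@4 ID@5 stall=1 (RAW on I1.r4 (WB@6)) EX@7 MEM@8 WB@9
I4 add r1 <- r3,r2: IF@5 ID@7 stall=0 (-) EX@8 MEM@9 WB@10
I5 add r5 <- r1,r5: IF@7 ID@8 stall=2 (RAW on I4.r1 (WB@10)) EX@11 MEM@12 WB@13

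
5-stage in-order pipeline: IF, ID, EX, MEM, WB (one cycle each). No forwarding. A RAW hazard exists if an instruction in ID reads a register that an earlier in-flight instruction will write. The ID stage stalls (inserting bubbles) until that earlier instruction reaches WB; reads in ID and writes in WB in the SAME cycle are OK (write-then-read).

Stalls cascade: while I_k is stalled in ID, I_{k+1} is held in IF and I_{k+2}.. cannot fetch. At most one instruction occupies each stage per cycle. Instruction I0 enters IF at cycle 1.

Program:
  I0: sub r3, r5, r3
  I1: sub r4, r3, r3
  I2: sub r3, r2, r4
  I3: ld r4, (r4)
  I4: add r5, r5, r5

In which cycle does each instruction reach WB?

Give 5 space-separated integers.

I0 sub r3 <- r5,r3: IF@1 ID@2 stall=0 (-) EX@3 MEM@4 WB@5
I1 sub r4 <- r3,r3: IF@2 ID@3 stall=2 (RAW on I0.r3 (WB@5)) EX@6 MEM@7 WB@8
I2 sub r3 <- r2,r4: IF@3 ID@6 stall=2 (RAW on I1.r4 (WB@8)) EX@9 MEM@10 WB@11
I3 ld r4 <- r4: IF@6 ID@9 stall=0 (-) EX@10 MEM@11 WB@12
I4 add r5 <- r5,r5: IF@9 ID@10 stall=0 (-) EX@11 MEM@12 WB@13

Answer: 5 8 11 12 13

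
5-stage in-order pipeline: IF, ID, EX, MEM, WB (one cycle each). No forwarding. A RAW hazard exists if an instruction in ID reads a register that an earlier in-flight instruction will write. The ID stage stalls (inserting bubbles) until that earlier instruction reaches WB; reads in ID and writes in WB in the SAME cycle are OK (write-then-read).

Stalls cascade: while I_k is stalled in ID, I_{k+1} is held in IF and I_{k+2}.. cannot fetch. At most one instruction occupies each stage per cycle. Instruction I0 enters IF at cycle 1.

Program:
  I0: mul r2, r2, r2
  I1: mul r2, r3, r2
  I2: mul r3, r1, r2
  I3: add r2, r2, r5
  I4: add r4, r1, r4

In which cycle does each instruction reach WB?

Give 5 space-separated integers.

I0 mul r2 <- r2,r2: IF@1 ID@2 stall=0 (-) EX@3 MEM@4 WB@5
I1 mul r2 <- r3,r2: IF@2 ID@3 stall=2 (RAW on I0.r2 (WB@5)) EX@6 MEM@7 WB@8
I2 mul r3 <- r1,r2: IF@3 ID@6 stall=2 (RAW on I1.r2 (WB@8)) EX@9 MEM@10 WB@11
I3 add r2 <- r2,r5: IF@6 ID@9 stall=0 (-) EX@10 MEM@11 WB@12
I4 add r4 <- r1,r4: IF@9 ID@10 stall=0 (-) EX@11 MEM@12 WB@13

Answer: 5 8 11 12 13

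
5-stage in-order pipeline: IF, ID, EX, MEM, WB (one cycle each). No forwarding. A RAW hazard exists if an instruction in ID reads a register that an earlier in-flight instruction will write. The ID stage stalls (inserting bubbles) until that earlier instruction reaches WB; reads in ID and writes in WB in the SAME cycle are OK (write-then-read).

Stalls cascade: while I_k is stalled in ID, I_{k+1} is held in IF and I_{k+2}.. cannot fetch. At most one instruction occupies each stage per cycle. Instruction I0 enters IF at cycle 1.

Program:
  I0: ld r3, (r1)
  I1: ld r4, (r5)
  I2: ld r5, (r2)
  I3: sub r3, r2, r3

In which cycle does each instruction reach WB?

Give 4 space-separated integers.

Answer: 5 6 7 8

Derivation:
I0 ld r3 <- r1: IF@1 ID@2 stall=0 (-) EX@3 MEM@4 WB@5
I1 ld r4 <- r5: IF@2 ID@3 stall=0 (-) EX@4 MEM@5 WB@6
I2 ld r5 <- r2: IF@3 ID@4 stall=0 (-) EX@5 MEM@6 WB@7
I3 sub r3 <- r2,r3: IF@4 ID@5 stall=0 (-) EX@6 MEM@7 WB@8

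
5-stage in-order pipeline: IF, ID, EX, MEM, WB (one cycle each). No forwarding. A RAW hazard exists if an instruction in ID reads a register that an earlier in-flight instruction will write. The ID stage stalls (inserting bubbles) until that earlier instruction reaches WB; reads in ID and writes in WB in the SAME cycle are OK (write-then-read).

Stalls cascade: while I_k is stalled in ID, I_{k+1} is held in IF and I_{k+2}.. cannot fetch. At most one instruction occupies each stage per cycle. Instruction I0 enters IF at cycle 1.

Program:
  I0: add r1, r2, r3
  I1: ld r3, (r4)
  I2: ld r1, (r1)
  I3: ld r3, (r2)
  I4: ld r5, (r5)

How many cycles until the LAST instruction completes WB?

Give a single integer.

Answer: 10

Derivation:
I0 add r1 <- r2,r3: IF@1 ID@2 stall=0 (-) EX@3 MEM@4 WB@5
I1 ld r3 <- r4: IF@2 ID@3 stall=0 (-) EX@4 MEM@5 WB@6
I2 ld r1 <- r1: IF@3 ID@4 stall=1 (RAW on I0.r1 (WB@5)) EX@6 MEM@7 WB@8
I3 ld r3 <- r2: IF@4 ID@6 stall=0 (-) EX@7 MEM@8 WB@9
I4 ld r5 <- r5: IF@6 ID@7 stall=0 (-) EX@8 MEM@9 WB@10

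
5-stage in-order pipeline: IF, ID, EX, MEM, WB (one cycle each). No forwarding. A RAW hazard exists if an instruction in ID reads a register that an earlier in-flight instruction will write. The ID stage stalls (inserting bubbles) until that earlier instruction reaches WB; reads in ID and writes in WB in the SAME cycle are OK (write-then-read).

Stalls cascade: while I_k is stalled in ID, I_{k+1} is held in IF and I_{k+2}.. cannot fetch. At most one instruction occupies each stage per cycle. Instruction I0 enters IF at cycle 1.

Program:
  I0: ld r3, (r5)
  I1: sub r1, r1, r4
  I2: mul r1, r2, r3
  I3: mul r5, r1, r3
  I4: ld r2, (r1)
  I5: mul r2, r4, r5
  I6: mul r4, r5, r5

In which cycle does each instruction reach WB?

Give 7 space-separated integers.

I0 ld r3 <- r5: IF@1 ID@2 stall=0 (-) EX@3 MEM@4 WB@5
I1 sub r1 <- r1,r4: IF@2 ID@3 stall=0 (-) EX@4 MEM@5 WB@6
I2 mul r1 <- r2,r3: IF@3 ID@4 stall=1 (RAW on I0.r3 (WB@5)) EX@6 MEM@7 WB@8
I3 mul r5 <- r1,r3: IF@4 ID@6 stall=2 (RAW on I2.r1 (WB@8)) EX@9 MEM@10 WB@11
I4 ld r2 <- r1: IF@6 ID@9 stall=0 (-) EX@10 MEM@11 WB@12
I5 mul r2 <- r4,r5: IF@9 ID@10 stall=1 (RAW on I3.r5 (WB@11)) EX@12 MEM@13 WB@14
I6 mul r4 <- r5,r5: IF@10 ID@12 stall=0 (-) EX@13 MEM@14 WB@15

Answer: 5 6 8 11 12 14 15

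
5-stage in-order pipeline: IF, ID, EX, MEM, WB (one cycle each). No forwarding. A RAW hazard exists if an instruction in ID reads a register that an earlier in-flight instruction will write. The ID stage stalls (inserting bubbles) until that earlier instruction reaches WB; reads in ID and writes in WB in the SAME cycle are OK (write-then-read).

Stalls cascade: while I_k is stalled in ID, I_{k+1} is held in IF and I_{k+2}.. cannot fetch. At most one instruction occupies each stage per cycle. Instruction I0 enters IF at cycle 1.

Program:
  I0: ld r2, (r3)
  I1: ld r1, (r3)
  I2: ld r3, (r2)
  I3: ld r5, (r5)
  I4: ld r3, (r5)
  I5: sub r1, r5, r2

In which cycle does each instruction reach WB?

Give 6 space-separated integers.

I0 ld r2 <- r3: IF@1 ID@2 stall=0 (-) EX@3 MEM@4 WB@5
I1 ld r1 <- r3: IF@2 ID@3 stall=0 (-) EX@4 MEM@5 WB@6
I2 ld r3 <- r2: IF@3 ID@4 stall=1 (RAW on I0.r2 (WB@5)) EX@6 MEM@7 WB@8
I3 ld r5 <- r5: IF@4 ID@6 stall=0 (-) EX@7 MEM@8 WB@9
I4 ld r3 <- r5: IF@6 ID@7 stall=2 (RAW on I3.r5 (WB@9)) EX@10 MEM@11 WB@12
I5 sub r1 <- r5,r2: IF@7 ID@10 stall=0 (-) EX@11 MEM@12 WB@13

Answer: 5 6 8 9 12 13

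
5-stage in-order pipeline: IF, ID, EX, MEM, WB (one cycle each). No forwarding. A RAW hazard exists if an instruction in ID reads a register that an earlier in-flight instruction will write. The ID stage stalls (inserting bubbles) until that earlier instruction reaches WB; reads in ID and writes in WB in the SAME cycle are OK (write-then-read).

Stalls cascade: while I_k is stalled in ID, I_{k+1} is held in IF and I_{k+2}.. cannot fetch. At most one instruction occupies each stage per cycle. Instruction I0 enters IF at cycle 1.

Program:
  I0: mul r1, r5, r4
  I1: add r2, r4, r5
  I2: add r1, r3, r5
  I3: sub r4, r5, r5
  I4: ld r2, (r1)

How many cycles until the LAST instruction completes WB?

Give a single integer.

Answer: 10

Derivation:
I0 mul r1 <- r5,r4: IF@1 ID@2 stall=0 (-) EX@3 MEM@4 WB@5
I1 add r2 <- r4,r5: IF@2 ID@3 stall=0 (-) EX@4 MEM@5 WB@6
I2 add r1 <- r3,r5: IF@3 ID@4 stall=0 (-) EX@5 MEM@6 WB@7
I3 sub r4 <- r5,r5: IF@4 ID@5 stall=0 (-) EX@6 MEM@7 WB@8
I4 ld r2 <- r1: IF@5 ID@6 stall=1 (RAW on I2.r1 (WB@7)) EX@8 MEM@9 WB@10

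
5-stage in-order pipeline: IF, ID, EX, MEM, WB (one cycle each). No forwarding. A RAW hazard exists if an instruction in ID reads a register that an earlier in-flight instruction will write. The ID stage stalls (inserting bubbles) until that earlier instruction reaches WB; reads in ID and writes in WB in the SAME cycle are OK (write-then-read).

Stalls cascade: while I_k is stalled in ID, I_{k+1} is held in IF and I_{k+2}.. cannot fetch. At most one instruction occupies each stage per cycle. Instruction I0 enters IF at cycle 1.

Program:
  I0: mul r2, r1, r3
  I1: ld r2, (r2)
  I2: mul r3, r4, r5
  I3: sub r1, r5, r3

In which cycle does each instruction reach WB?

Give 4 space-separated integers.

I0 mul r2 <- r1,r3: IF@1 ID@2 stall=0 (-) EX@3 MEM@4 WB@5
I1 ld r2 <- r2: IF@2 ID@3 stall=2 (RAW on I0.r2 (WB@5)) EX@6 MEM@7 WB@8
I2 mul r3 <- r4,r5: IF@3 ID@6 stall=0 (-) EX@7 MEM@8 WB@9
I3 sub r1 <- r5,r3: IF@6 ID@7 stall=2 (RAW on I2.r3 (WB@9)) EX@10 MEM@11 WB@12

Answer: 5 8 9 12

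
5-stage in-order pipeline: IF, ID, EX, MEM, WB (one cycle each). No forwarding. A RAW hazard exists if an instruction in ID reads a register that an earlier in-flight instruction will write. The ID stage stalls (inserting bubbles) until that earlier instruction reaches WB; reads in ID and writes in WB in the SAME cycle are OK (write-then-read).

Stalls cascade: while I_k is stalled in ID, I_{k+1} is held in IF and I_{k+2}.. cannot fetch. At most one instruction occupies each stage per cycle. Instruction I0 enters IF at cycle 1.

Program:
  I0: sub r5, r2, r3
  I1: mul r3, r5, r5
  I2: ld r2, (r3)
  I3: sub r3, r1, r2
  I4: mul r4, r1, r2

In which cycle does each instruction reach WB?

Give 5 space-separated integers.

I0 sub r5 <- r2,r3: IF@1 ID@2 stall=0 (-) EX@3 MEM@4 WB@5
I1 mul r3 <- r5,r5: IF@2 ID@3 stall=2 (RAW on I0.r5 (WB@5)) EX@6 MEM@7 WB@8
I2 ld r2 <- r3: IF@3 ID@6 stall=2 (RAW on I1.r3 (WB@8)) EX@9 MEM@10 WB@11
I3 sub r3 <- r1,r2: IF@6 ID@9 stall=2 (RAW on I2.r2 (WB@11)) EX@12 MEM@13 WB@14
I4 mul r4 <- r1,r2: IF@9 ID@12 stall=0 (-) EX@13 MEM@14 WB@15

Answer: 5 8 11 14 15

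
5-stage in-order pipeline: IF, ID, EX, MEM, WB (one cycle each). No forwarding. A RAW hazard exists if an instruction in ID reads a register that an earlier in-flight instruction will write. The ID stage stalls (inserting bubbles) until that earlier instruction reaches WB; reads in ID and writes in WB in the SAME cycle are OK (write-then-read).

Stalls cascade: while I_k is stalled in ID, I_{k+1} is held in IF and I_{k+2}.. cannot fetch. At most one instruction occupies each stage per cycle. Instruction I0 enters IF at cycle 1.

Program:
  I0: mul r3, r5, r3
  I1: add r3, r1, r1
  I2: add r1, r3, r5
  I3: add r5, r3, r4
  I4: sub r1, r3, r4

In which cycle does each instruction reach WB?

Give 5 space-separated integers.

Answer: 5 6 9 10 11

Derivation:
I0 mul r3 <- r5,r3: IF@1 ID@2 stall=0 (-) EX@3 MEM@4 WB@5
I1 add r3 <- r1,r1: IF@2 ID@3 stall=0 (-) EX@4 MEM@5 WB@6
I2 add r1 <- r3,r5: IF@3 ID@4 stall=2 (RAW on I1.r3 (WB@6)) EX@7 MEM@8 WB@9
I3 add r5 <- r3,r4: IF@4 ID@7 stall=0 (-) EX@8 MEM@9 WB@10
I4 sub r1 <- r3,r4: IF@7 ID@8 stall=0 (-) EX@9 MEM@10 WB@11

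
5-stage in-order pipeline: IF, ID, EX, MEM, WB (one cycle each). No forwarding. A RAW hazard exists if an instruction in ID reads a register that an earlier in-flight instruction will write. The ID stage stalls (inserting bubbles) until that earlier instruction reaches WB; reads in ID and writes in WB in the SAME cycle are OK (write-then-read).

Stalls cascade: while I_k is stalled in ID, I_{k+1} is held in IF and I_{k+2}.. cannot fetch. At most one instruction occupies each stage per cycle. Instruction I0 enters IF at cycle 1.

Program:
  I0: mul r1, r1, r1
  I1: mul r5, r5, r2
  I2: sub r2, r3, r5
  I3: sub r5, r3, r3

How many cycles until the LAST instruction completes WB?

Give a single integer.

Answer: 10

Derivation:
I0 mul r1 <- r1,r1: IF@1 ID@2 stall=0 (-) EX@3 MEM@4 WB@5
I1 mul r5 <- r5,r2: IF@2 ID@3 stall=0 (-) EX@4 MEM@5 WB@6
I2 sub r2 <- r3,r5: IF@3 ID@4 stall=2 (RAW on I1.r5 (WB@6)) EX@7 MEM@8 WB@9
I3 sub r5 <- r3,r3: IF@4 ID@7 stall=0 (-) EX@8 MEM@9 WB@10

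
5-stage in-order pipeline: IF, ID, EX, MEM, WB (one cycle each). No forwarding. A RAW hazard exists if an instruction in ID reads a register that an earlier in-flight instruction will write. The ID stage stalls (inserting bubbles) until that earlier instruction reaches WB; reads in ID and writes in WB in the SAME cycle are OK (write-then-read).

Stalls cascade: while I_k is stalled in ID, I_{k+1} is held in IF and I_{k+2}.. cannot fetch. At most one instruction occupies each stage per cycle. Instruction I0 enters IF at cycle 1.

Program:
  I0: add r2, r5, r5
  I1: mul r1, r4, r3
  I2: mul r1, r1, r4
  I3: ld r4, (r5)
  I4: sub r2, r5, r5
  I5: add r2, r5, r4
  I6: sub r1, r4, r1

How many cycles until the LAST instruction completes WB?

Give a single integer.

Answer: 14

Derivation:
I0 add r2 <- r5,r5: IF@1 ID@2 stall=0 (-) EX@3 MEM@4 WB@5
I1 mul r1 <- r4,r3: IF@2 ID@3 stall=0 (-) EX@4 MEM@5 WB@6
I2 mul r1 <- r1,r4: IF@3 ID@4 stall=2 (RAW on I1.r1 (WB@6)) EX@7 MEM@8 WB@9
I3 ld r4 <- r5: IF@4 ID@7 stall=0 (-) EX@8 MEM@9 WB@10
I4 sub r2 <- r5,r5: IF@7 ID@8 stall=0 (-) EX@9 MEM@10 WB@11
I5 add r2 <- r5,r4: IF@8 ID@9 stall=1 (RAW on I3.r4 (WB@10)) EX@11 MEM@12 WB@13
I6 sub r1 <- r4,r1: IF@9 ID@11 stall=0 (-) EX@12 MEM@13 WB@14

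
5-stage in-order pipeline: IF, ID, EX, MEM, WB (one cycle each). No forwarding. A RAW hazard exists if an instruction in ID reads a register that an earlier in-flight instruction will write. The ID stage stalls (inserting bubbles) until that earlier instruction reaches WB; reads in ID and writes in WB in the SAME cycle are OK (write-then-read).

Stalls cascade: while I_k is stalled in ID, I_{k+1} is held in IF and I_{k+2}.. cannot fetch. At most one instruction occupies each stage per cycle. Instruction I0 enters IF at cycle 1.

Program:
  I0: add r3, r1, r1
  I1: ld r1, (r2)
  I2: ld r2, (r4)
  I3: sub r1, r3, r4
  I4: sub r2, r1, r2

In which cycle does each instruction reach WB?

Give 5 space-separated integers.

Answer: 5 6 7 8 11

Derivation:
I0 add r3 <- r1,r1: IF@1 ID@2 stall=0 (-) EX@3 MEM@4 WB@5
I1 ld r1 <- r2: IF@2 ID@3 stall=0 (-) EX@4 MEM@5 WB@6
I2 ld r2 <- r4: IF@3 ID@4 stall=0 (-) EX@5 MEM@6 WB@7
I3 sub r1 <- r3,r4: IF@4 ID@5 stall=0 (-) EX@6 MEM@7 WB@8
I4 sub r2 <- r1,r2: IF@5 ID@6 stall=2 (RAW on I3.r1 (WB@8)) EX@9 MEM@10 WB@11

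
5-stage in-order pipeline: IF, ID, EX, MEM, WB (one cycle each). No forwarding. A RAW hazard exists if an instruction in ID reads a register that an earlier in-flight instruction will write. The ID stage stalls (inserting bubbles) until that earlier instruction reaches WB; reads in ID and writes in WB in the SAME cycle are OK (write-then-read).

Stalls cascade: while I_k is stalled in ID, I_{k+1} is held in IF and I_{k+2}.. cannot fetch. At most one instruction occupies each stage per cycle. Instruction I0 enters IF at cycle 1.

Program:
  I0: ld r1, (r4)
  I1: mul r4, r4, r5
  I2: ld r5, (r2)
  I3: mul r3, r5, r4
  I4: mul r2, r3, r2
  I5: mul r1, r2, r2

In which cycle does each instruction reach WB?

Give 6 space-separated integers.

I0 ld r1 <- r4: IF@1 ID@2 stall=0 (-) EX@3 MEM@4 WB@5
I1 mul r4 <- r4,r5: IF@2 ID@3 stall=0 (-) EX@4 MEM@5 WB@6
I2 ld r5 <- r2: IF@3 ID@4 stall=0 (-) EX@5 MEM@6 WB@7
I3 mul r3 <- r5,r4: IF@4 ID@5 stall=2 (RAW on I2.r5 (WB@7)) EX@8 MEM@9 WB@10
I4 mul r2 <- r3,r2: IF@5 ID@8 stall=2 (RAW on I3.r3 (WB@10)) EX@11 MEM@12 WB@13
I5 mul r1 <- r2,r2: IF@8 ID@11 stall=2 (RAW on I4.r2 (WB@13)) EX@14 MEM@15 WB@16

Answer: 5 6 7 10 13 16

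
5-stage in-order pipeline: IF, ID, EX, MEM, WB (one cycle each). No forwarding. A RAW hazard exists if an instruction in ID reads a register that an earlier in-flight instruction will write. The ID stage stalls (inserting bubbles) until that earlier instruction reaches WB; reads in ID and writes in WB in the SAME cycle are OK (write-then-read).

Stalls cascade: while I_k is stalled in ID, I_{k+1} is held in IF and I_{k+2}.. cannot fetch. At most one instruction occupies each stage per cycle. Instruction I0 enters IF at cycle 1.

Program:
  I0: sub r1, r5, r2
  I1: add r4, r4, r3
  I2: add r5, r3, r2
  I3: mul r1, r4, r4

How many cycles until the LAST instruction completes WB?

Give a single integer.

I0 sub r1 <- r5,r2: IF@1 ID@2 stall=0 (-) EX@3 MEM@4 WB@5
I1 add r4 <- r4,r3: IF@2 ID@3 stall=0 (-) EX@4 MEM@5 WB@6
I2 add r5 <- r3,r2: IF@3 ID@4 stall=0 (-) EX@5 MEM@6 WB@7
I3 mul r1 <- r4,r4: IF@4 ID@5 stall=1 (RAW on I1.r4 (WB@6)) EX@7 MEM@8 WB@9

Answer: 9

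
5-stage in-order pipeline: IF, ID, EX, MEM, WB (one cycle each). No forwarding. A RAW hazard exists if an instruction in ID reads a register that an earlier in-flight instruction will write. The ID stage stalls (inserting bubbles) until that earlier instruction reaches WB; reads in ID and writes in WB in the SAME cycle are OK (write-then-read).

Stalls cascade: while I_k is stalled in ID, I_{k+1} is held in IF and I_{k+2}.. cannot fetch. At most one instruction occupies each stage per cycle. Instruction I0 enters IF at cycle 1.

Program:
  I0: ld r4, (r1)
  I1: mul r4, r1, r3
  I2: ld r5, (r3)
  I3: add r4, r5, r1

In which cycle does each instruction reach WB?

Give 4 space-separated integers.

I0 ld r4 <- r1: IF@1 ID@2 stall=0 (-) EX@3 MEM@4 WB@5
I1 mul r4 <- r1,r3: IF@2 ID@3 stall=0 (-) EX@4 MEM@5 WB@6
I2 ld r5 <- r3: IF@3 ID@4 stall=0 (-) EX@5 MEM@6 WB@7
I3 add r4 <- r5,r1: IF@4 ID@5 stall=2 (RAW on I2.r5 (WB@7)) EX@8 MEM@9 WB@10

Answer: 5 6 7 10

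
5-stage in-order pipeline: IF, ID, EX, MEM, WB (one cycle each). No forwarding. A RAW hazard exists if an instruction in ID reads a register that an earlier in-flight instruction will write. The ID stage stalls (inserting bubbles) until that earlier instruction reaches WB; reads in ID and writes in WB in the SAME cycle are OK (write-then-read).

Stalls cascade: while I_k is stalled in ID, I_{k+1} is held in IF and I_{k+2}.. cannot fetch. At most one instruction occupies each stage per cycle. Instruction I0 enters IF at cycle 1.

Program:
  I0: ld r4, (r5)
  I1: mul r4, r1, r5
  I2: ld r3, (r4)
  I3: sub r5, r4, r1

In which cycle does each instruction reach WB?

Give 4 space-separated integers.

Answer: 5 6 9 10

Derivation:
I0 ld r4 <- r5: IF@1 ID@2 stall=0 (-) EX@3 MEM@4 WB@5
I1 mul r4 <- r1,r5: IF@2 ID@3 stall=0 (-) EX@4 MEM@5 WB@6
I2 ld r3 <- r4: IF@3 ID@4 stall=2 (RAW on I1.r4 (WB@6)) EX@7 MEM@8 WB@9
I3 sub r5 <- r4,r1: IF@4 ID@7 stall=0 (-) EX@8 MEM@9 WB@10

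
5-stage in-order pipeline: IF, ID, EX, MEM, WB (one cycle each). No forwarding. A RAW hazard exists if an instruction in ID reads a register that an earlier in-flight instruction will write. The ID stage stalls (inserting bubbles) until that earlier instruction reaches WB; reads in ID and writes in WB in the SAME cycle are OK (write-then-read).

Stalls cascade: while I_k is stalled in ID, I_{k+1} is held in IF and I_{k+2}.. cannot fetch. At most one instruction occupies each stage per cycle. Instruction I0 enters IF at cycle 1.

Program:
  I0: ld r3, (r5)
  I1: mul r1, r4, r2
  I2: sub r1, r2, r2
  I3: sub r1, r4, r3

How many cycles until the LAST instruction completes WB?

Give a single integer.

Answer: 8

Derivation:
I0 ld r3 <- r5: IF@1 ID@2 stall=0 (-) EX@3 MEM@4 WB@5
I1 mul r1 <- r4,r2: IF@2 ID@3 stall=0 (-) EX@4 MEM@5 WB@6
I2 sub r1 <- r2,r2: IF@3 ID@4 stall=0 (-) EX@5 MEM@6 WB@7
I3 sub r1 <- r4,r3: IF@4 ID@5 stall=0 (-) EX@6 MEM@7 WB@8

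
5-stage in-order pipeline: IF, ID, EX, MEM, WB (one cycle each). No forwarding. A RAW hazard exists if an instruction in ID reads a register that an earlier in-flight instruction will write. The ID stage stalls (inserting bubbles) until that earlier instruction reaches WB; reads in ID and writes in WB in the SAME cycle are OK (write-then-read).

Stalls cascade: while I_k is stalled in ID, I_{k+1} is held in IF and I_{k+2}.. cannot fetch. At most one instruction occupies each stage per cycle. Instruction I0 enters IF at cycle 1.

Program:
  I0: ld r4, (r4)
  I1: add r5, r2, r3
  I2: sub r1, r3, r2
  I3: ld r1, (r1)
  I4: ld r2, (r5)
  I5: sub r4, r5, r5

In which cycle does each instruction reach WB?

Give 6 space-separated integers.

I0 ld r4 <- r4: IF@1 ID@2 stall=0 (-) EX@3 MEM@4 WB@5
I1 add r5 <- r2,r3: IF@2 ID@3 stall=0 (-) EX@4 MEM@5 WB@6
I2 sub r1 <- r3,r2: IF@3 ID@4 stall=0 (-) EX@5 MEM@6 WB@7
I3 ld r1 <- r1: IF@4 ID@5 stall=2 (RAW on I2.r1 (WB@7)) EX@8 MEM@9 WB@10
I4 ld r2 <- r5: IF@5 ID@8 stall=0 (-) EX@9 MEM@10 WB@11
I5 sub r4 <- r5,r5: IF@8 ID@9 stall=0 (-) EX@10 MEM@11 WB@12

Answer: 5 6 7 10 11 12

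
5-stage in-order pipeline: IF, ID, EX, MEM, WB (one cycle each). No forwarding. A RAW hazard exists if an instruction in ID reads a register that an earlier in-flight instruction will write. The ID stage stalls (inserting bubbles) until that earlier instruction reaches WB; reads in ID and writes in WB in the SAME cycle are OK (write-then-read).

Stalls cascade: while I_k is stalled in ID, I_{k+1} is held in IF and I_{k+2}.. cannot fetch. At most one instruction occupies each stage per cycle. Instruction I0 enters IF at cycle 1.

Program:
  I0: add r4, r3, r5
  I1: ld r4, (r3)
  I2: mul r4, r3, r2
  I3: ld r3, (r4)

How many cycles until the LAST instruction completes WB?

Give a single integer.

Answer: 10

Derivation:
I0 add r4 <- r3,r5: IF@1 ID@2 stall=0 (-) EX@3 MEM@4 WB@5
I1 ld r4 <- r3: IF@2 ID@3 stall=0 (-) EX@4 MEM@5 WB@6
I2 mul r4 <- r3,r2: IF@3 ID@4 stall=0 (-) EX@5 MEM@6 WB@7
I3 ld r3 <- r4: IF@4 ID@5 stall=2 (RAW on I2.r4 (WB@7)) EX@8 MEM@9 WB@10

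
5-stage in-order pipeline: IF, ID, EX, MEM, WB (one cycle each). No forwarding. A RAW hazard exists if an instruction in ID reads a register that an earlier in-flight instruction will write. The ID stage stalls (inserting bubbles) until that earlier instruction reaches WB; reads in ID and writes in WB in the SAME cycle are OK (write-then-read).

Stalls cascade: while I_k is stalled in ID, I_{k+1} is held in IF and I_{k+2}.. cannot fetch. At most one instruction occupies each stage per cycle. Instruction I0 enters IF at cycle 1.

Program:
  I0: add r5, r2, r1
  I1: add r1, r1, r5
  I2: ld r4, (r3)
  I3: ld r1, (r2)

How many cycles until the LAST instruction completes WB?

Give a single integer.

I0 add r5 <- r2,r1: IF@1 ID@2 stall=0 (-) EX@3 MEM@4 WB@5
I1 add r1 <- r1,r5: IF@2 ID@3 stall=2 (RAW on I0.r5 (WB@5)) EX@6 MEM@7 WB@8
I2 ld r4 <- r3: IF@3 ID@6 stall=0 (-) EX@7 MEM@8 WB@9
I3 ld r1 <- r2: IF@6 ID@7 stall=0 (-) EX@8 MEM@9 WB@10

Answer: 10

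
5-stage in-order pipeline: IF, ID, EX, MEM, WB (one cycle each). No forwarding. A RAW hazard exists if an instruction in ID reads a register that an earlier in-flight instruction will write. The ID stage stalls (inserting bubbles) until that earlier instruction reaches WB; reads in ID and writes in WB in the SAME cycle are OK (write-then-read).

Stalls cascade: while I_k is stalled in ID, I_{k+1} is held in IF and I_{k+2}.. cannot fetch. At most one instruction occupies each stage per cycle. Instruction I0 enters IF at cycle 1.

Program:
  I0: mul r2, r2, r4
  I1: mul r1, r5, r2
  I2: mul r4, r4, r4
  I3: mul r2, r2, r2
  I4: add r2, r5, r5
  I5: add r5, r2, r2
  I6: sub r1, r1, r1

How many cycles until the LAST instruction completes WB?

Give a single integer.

Answer: 15

Derivation:
I0 mul r2 <- r2,r4: IF@1 ID@2 stall=0 (-) EX@3 MEM@4 WB@5
I1 mul r1 <- r5,r2: IF@2 ID@3 stall=2 (RAW on I0.r2 (WB@5)) EX@6 MEM@7 WB@8
I2 mul r4 <- r4,r4: IF@3 ID@6 stall=0 (-) EX@7 MEM@8 WB@9
I3 mul r2 <- r2,r2: IF@6 ID@7 stall=0 (-) EX@8 MEM@9 WB@10
I4 add r2 <- r5,r5: IF@7 ID@8 stall=0 (-) EX@9 MEM@10 WB@11
I5 add r5 <- r2,r2: IF@8 ID@9 stall=2 (RAW on I4.r2 (WB@11)) EX@12 MEM@13 WB@14
I6 sub r1 <- r1,r1: IF@9 ID@12 stall=0 (-) EX@13 MEM@14 WB@15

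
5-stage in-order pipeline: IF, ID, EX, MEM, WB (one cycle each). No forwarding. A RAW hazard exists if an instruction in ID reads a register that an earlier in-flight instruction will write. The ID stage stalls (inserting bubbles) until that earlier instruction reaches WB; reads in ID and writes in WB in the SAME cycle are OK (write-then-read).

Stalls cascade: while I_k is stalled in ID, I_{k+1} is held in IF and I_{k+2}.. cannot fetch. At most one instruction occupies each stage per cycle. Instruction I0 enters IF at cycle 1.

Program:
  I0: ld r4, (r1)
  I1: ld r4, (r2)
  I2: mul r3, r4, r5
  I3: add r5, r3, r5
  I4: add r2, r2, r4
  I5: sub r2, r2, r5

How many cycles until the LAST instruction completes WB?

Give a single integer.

Answer: 16

Derivation:
I0 ld r4 <- r1: IF@1 ID@2 stall=0 (-) EX@3 MEM@4 WB@5
I1 ld r4 <- r2: IF@2 ID@3 stall=0 (-) EX@4 MEM@5 WB@6
I2 mul r3 <- r4,r5: IF@3 ID@4 stall=2 (RAW on I1.r4 (WB@6)) EX@7 MEM@8 WB@9
I3 add r5 <- r3,r5: IF@4 ID@7 stall=2 (RAW on I2.r3 (WB@9)) EX@10 MEM@11 WB@12
I4 add r2 <- r2,r4: IF@7 ID@10 stall=0 (-) EX@11 MEM@12 WB@13
I5 sub r2 <- r2,r5: IF@10 ID@11 stall=2 (RAW on I4.r2 (WB@13)) EX@14 MEM@15 WB@16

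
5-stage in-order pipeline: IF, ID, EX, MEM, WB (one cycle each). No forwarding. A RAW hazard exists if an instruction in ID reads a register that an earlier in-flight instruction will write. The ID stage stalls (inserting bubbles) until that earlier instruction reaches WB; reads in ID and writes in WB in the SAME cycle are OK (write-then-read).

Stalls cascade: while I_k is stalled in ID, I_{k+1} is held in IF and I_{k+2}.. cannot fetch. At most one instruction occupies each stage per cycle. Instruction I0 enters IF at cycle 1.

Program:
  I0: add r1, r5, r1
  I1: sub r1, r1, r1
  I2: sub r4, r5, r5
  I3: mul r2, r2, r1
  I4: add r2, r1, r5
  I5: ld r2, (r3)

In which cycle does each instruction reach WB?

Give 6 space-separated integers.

I0 add r1 <- r5,r1: IF@1 ID@2 stall=0 (-) EX@3 MEM@4 WB@5
I1 sub r1 <- r1,r1: IF@2 ID@3 stall=2 (RAW on I0.r1 (WB@5)) EX@6 MEM@7 WB@8
I2 sub r4 <- r5,r5: IF@3 ID@6 stall=0 (-) EX@7 MEM@8 WB@9
I3 mul r2 <- r2,r1: IF@6 ID@7 stall=1 (RAW on I1.r1 (WB@8)) EX@9 MEM@10 WB@11
I4 add r2 <- r1,r5: IF@7 ID@9 stall=0 (-) EX@10 MEM@11 WB@12
I5 ld r2 <- r3: IF@9 ID@10 stall=0 (-) EX@11 MEM@12 WB@13

Answer: 5 8 9 11 12 13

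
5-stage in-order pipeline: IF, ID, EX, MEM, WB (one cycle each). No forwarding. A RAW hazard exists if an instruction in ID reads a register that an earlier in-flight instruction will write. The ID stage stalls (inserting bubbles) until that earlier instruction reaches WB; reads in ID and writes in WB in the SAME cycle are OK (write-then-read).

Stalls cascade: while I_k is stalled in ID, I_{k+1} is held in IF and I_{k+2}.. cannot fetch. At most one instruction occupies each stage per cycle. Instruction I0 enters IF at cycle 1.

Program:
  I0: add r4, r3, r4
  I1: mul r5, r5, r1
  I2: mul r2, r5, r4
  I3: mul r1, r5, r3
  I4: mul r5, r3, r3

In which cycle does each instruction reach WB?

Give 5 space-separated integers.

Answer: 5 6 9 10 11

Derivation:
I0 add r4 <- r3,r4: IF@1 ID@2 stall=0 (-) EX@3 MEM@4 WB@5
I1 mul r5 <- r5,r1: IF@2 ID@3 stall=0 (-) EX@4 MEM@5 WB@6
I2 mul r2 <- r5,r4: IF@3 ID@4 stall=2 (RAW on I1.r5 (WB@6)) EX@7 MEM@8 WB@9
I3 mul r1 <- r5,r3: IF@4 ID@7 stall=0 (-) EX@8 MEM@9 WB@10
I4 mul r5 <- r3,r3: IF@7 ID@8 stall=0 (-) EX@9 MEM@10 WB@11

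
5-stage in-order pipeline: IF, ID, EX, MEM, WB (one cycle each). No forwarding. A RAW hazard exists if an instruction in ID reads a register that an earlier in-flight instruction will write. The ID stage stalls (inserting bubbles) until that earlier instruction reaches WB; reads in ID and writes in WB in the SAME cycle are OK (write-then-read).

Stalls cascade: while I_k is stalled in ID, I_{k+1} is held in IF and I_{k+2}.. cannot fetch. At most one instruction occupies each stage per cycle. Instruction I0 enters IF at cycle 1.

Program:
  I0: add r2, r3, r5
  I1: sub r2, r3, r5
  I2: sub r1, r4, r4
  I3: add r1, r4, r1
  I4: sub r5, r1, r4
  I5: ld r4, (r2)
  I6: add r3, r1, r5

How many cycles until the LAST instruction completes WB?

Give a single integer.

Answer: 16

Derivation:
I0 add r2 <- r3,r5: IF@1 ID@2 stall=0 (-) EX@3 MEM@4 WB@5
I1 sub r2 <- r3,r5: IF@2 ID@3 stall=0 (-) EX@4 MEM@5 WB@6
I2 sub r1 <- r4,r4: IF@3 ID@4 stall=0 (-) EX@5 MEM@6 WB@7
I3 add r1 <- r4,r1: IF@4 ID@5 stall=2 (RAW on I2.r1 (WB@7)) EX@8 MEM@9 WB@10
I4 sub r5 <- r1,r4: IF@5 ID@8 stall=2 (RAW on I3.r1 (WB@10)) EX@11 MEM@12 WB@13
I5 ld r4 <- r2: IF@8 ID@11 stall=0 (-) EX@12 MEM@13 WB@14
I6 add r3 <- r1,r5: IF@11 ID@12 stall=1 (RAW on I4.r5 (WB@13)) EX@14 MEM@15 WB@16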